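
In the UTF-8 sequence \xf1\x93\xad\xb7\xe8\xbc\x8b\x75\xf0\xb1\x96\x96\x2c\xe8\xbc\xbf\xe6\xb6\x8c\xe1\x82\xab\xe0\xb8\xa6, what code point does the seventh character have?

U+6D8C

Offset 0: leading byte 0xF1 = 11110001 → 4-byte char #1 = F1 93 AD B7.
Offset 4: leading byte 0xE8 = 11101000 → 3-byte char #2 = E8 BC 8B.
Offset 7: leading byte 0x75 = 01110101 → 1-byte char #3 = 75.
Offset 8: leading byte 0xF0 = 11110000 → 4-byte char #4 = F0 B1 96 96.
Offset 12: leading byte 0x2C = 00101100 → 1-byte char #5 = 2C.
Offset 13: leading byte 0xE8 = 11101000 → 3-byte char #6 = E8 BC BF.
Offset 16: leading byte 0xE6 = 11100110 → 3-byte char #7 = E6 B6 8C.
Leading byte 0xE6 = 11100110 matches 1110xxxx → 3-byte sequence.
Byte 1: 0xE6 = 11100110, payload 0110 (4 bits).
Byte 2: 0xB6 = 10110110 (10xxxxxx ✓), payload 110110.
Byte 3: 0x8C = 10001100 (10xxxxxx ✓), payload 001100.
Concatenate: 0110110110001100 = 0x6D8C (16 bits → U+6D8C).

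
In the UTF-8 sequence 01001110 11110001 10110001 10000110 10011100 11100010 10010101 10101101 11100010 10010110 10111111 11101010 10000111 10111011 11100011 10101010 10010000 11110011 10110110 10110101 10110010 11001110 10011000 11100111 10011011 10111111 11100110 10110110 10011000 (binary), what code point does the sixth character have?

Offset 0: leading byte 0x4E = 01001110 → 1-byte char #1 = 4E.
Offset 1: leading byte 0xF1 = 11110001 → 4-byte char #2 = F1 B1 86 9C.
Offset 5: leading byte 0xE2 = 11100010 → 3-byte char #3 = E2 95 AD.
Offset 8: leading byte 0xE2 = 11100010 → 3-byte char #4 = E2 96 BF.
Offset 11: leading byte 0xEA = 11101010 → 3-byte char #5 = EA 87 BB.
Offset 14: leading byte 0xE3 = 11100011 → 3-byte char #6 = E3 AA 90.
Leading byte 0xE3 = 11100011 matches 1110xxxx → 3-byte sequence.
Byte 1: 0xE3 = 11100011, payload 0011 (4 bits).
Byte 2: 0xAA = 10101010 (10xxxxxx ✓), payload 101010.
Byte 3: 0x90 = 10010000 (10xxxxxx ✓), payload 010000.
Concatenate: 0011101010010000 = 0x3A90 (16 bits → U+3A90).

U+3A90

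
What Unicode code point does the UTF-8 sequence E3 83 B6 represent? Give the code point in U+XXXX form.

Leading byte 0xE3 = 11100011 matches 1110xxxx → 3-byte sequence.
Byte 1: 0xE3 = 11100011, payload 0011 (4 bits).
Byte 2: 0x83 = 10000011 (10xxxxxx ✓), payload 000011.
Byte 3: 0xB6 = 10110110 (10xxxxxx ✓), payload 110110.
Concatenate: 0011000011110110 = 0x30F6 (16 bits → U+30F6).

U+30F6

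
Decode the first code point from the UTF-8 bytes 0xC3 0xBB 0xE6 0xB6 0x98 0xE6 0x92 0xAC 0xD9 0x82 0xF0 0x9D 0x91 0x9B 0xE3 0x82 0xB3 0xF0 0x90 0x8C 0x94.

U+00FB

Offset 0: leading byte 0xC3 = 11000011 → 2-byte char #1 = C3 BB.
Leading byte 0xC3 = 11000011 matches 110xxxxx → 2-byte sequence.
Byte 1: 0xC3 = 11000011, payload 00011 (5 bits).
Byte 2: 0xBB = 10111011 (10xxxxxx ✓), payload 111011.
Concatenate: 00011111011 = 0xFB (11 bits → U+00FB).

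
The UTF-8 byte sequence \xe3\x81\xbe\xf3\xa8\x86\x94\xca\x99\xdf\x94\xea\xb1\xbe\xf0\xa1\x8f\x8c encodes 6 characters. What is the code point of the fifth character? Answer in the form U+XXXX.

U+AC7E

Offset 0: leading byte 0xE3 = 11100011 → 3-byte char #1 = E3 81 BE.
Offset 3: leading byte 0xF3 = 11110011 → 4-byte char #2 = F3 A8 86 94.
Offset 7: leading byte 0xCA = 11001010 → 2-byte char #3 = CA 99.
Offset 9: leading byte 0xDF = 11011111 → 2-byte char #4 = DF 94.
Offset 11: leading byte 0xEA = 11101010 → 3-byte char #5 = EA B1 BE.
Leading byte 0xEA = 11101010 matches 1110xxxx → 3-byte sequence.
Byte 1: 0xEA = 11101010, payload 1010 (4 bits).
Byte 2: 0xB1 = 10110001 (10xxxxxx ✓), payload 110001.
Byte 3: 0xBE = 10111110 (10xxxxxx ✓), payload 111110.
Concatenate: 1010110001111110 = 0xAC7E (16 bits → U+AC7E).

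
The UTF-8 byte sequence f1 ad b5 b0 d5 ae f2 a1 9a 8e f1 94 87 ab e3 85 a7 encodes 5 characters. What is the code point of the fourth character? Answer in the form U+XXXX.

U+541EB

Offset 0: leading byte 0xF1 = 11110001 → 4-byte char #1 = F1 AD B5 B0.
Offset 4: leading byte 0xD5 = 11010101 → 2-byte char #2 = D5 AE.
Offset 6: leading byte 0xF2 = 11110010 → 4-byte char #3 = F2 A1 9A 8E.
Offset 10: leading byte 0xF1 = 11110001 → 4-byte char #4 = F1 94 87 AB.
Leading byte 0xF1 = 11110001 matches 11110xxx → 4-byte sequence.
Byte 1: 0xF1 = 11110001, payload 001 (3 bits).
Byte 2: 0x94 = 10010100 (10xxxxxx ✓), payload 010100.
Byte 3: 0x87 = 10000111 (10xxxxxx ✓), payload 000111.
Byte 4: 0xAB = 10101011 (10xxxxxx ✓), payload 101011.
Concatenate: 001010100000111101011 = 0x541EB (21 bits → U+541EB).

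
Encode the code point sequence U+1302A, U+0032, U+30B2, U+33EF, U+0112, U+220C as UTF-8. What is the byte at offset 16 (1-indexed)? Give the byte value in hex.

0x8C

1-indexed offset 16 is 0-indexed offset 15.
U+1302A → 4-byte form F0 93 80 AA at offsets 0–3.
U+0032 → 1-byte form 32 at offsets 4–4.
U+30B2 → 3-byte form E3 82 B2 at offsets 5–7.
U+33EF → 3-byte form E3 8F AF at offsets 8–10.
U+0112 → 2-byte form C4 92 at offsets 11–12.
U+220C → 3-byte form E2 88 8C at offsets 13–15.
Offset 15 falls in char 6's range; it's byte 3 of E2 88 8C = 0x8C.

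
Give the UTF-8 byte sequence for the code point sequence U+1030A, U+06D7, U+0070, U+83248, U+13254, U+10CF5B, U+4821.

U+1030A: 4-byte form → F0 90 8C 8A.
U+06D7: 2-byte form → DB 97.
U+0070: 1-byte form → 70.
U+83248: 4-byte form → F2 83 89 88.
U+13254: 4-byte form → F0 93 89 94.
U+10CF5B: 4-byte form → F4 8C BD 9B.
U+4821: 3-byte form → E4 A0 A1.
Concatenated (22 bytes): F0 90 8C 8A DB 97 70 F2 83 89 88 F0 93 89 94 F4 8C BD 9B E4 A0 A1.

F0 90 8C 8A DB 97 70 F2 83 89 88 F0 93 89 94 F4 8C BD 9B E4 A0 A1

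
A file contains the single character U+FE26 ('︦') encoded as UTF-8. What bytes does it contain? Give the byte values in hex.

U+FE26 = 0xFE26 = 65062 decimal. In range U+0800–U+FFFF → 3-byte form: 1110xxxx 10xxxxxx 10xxxxxx.
Binary (16 bits): 1111111000100110.
Split 4+6+6: 1111 | 111000 | 100110.
Byte 1: 11101111 = 0xEF.
Byte 2: 10111000 = 0xB8.
Byte 3: 10100110 = 0xA6.

EF B8 A6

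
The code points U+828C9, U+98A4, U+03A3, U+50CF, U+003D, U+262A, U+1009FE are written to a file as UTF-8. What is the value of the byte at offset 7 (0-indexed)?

0xCE

U+828C9 → 4-byte form F2 82 A3 89 at offsets 0–3.
U+98A4 → 3-byte form E9 A2 A4 at offsets 4–6.
U+03A3 → 2-byte form CE A3 at offsets 7–8.
Offset 7 falls in char 3's range; it's byte 1 of CE A3 = 0xCE.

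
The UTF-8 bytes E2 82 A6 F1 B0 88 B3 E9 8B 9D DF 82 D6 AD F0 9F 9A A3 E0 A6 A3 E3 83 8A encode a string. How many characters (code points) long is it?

Byte at offset 0: 0xE2 = 11100010 → 3-byte char (#1). Advance 3.
Byte at offset 3: 0xF1 = 11110001 → 4-byte char (#2). Advance 4.
Byte at offset 7: 0xE9 = 11101001 → 3-byte char (#3). Advance 3.
Byte at offset 10: 0xDF = 11011111 → 2-byte char (#4). Advance 2.
Byte at offset 12: 0xD6 = 11010110 → 2-byte char (#5). Advance 2.
Byte at offset 14: 0xF0 = 11110000 → 4-byte char (#6). Advance 4.
Byte at offset 18: 0xE0 = 11100000 → 3-byte char (#7). Advance 3.
Byte at offset 21: 0xE3 = 11100011 → 3-byte char (#8). Advance 3.
Reached end at offset 24 after 8 code points.

8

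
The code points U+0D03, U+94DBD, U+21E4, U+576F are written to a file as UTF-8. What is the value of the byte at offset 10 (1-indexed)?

0xA4

1-indexed offset 10 is 0-indexed offset 9.
U+0D03 → 3-byte form E0 B4 83 at offsets 0–2.
U+94DBD → 4-byte form F2 94 B6 BD at offsets 3–6.
U+21E4 → 3-byte form E2 87 A4 at offsets 7–9.
Offset 9 falls in char 3's range; it's byte 3 of E2 87 A4 = 0xA4.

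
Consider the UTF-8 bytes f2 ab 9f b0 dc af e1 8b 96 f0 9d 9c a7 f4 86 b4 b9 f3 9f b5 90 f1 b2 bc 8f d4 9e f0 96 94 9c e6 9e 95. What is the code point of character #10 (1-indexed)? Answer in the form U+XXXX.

Offset 0: leading byte 0xF2 = 11110010 → 4-byte char #1 = F2 AB 9F B0.
Offset 4: leading byte 0xDC = 11011100 → 2-byte char #2 = DC AF.
Offset 6: leading byte 0xE1 = 11100001 → 3-byte char #3 = E1 8B 96.
Offset 9: leading byte 0xF0 = 11110000 → 4-byte char #4 = F0 9D 9C A7.
Offset 13: leading byte 0xF4 = 11110100 → 4-byte char #5 = F4 86 B4 B9.
Offset 17: leading byte 0xF3 = 11110011 → 4-byte char #6 = F3 9F B5 90.
Offset 21: leading byte 0xF1 = 11110001 → 4-byte char #7 = F1 B2 BC 8F.
Offset 25: leading byte 0xD4 = 11010100 → 2-byte char #8 = D4 9E.
Offset 27: leading byte 0xF0 = 11110000 → 4-byte char #9 = F0 96 94 9C.
Offset 31: leading byte 0xE6 = 11100110 → 3-byte char #10 = E6 9E 95.
Leading byte 0xE6 = 11100110 matches 1110xxxx → 3-byte sequence.
Byte 1: 0xE6 = 11100110, payload 0110 (4 bits).
Byte 2: 0x9E = 10011110 (10xxxxxx ✓), payload 011110.
Byte 3: 0x95 = 10010101 (10xxxxxx ✓), payload 010101.
Concatenate: 0110011110010101 = 0x6795 (16 bits → U+6795).

U+6795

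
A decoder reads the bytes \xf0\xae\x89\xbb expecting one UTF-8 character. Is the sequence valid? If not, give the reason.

valid

Leading byte 0xF0 = 11110000 → 4-byte form.
Continuation bytes 0xAE=10101110, 0x89=10001001, 0xBB=10111011 all match 10xxxxxx.
Decoded value 0x2E27B is ≥ 0x10000 (shortest form) and not a surrogate.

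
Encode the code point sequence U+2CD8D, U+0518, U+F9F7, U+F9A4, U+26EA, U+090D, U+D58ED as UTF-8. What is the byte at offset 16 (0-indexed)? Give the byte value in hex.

U+2CD8D → 4-byte form F0 AC B6 8D at offsets 0–3.
U+0518 → 2-byte form D4 98 at offsets 4–5.
U+F9F7 → 3-byte form EF A7 B7 at offsets 6–8.
U+F9A4 → 3-byte form EF A6 A4 at offsets 9–11.
U+26EA → 3-byte form E2 9B AA at offsets 12–14.
U+090D → 3-byte form E0 A4 8D at offsets 15–17.
Offset 16 falls in char 6's range; it's byte 2 of E0 A4 8D = 0xA4.

0xA4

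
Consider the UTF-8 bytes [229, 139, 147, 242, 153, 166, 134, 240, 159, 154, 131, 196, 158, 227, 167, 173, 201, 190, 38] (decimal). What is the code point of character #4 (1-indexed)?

Offset 0: leading byte 0xE5 = 11100101 → 3-byte char #1 = E5 8B 93.
Offset 3: leading byte 0xF2 = 11110010 → 4-byte char #2 = F2 99 A6 86.
Offset 7: leading byte 0xF0 = 11110000 → 4-byte char #3 = F0 9F 9A 83.
Offset 11: leading byte 0xC4 = 11000100 → 2-byte char #4 = C4 9E.
Leading byte 0xC4 = 11000100 matches 110xxxxx → 2-byte sequence.
Byte 1: 0xC4 = 11000100, payload 00100 (5 bits).
Byte 2: 0x9E = 10011110 (10xxxxxx ✓), payload 011110.
Concatenate: 00100011110 = 0x11E (11 bits → U+011E).

U+011E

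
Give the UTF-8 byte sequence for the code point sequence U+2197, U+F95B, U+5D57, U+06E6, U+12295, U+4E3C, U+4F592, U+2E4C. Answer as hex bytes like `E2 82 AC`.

E2 86 97 EF A5 9B E5 B5 97 DB A6 F0 92 8A 95 E4 B8 BC F1 8F 96 92 E2 B9 8C

U+2197: 3-byte form → E2 86 97.
U+F95B: 3-byte form → EF A5 9B.
U+5D57: 3-byte form → E5 B5 97.
U+06E6: 2-byte form → DB A6.
U+12295: 4-byte form → F0 92 8A 95.
U+4E3C: 3-byte form → E4 B8 BC.
U+4F592: 4-byte form → F1 8F 96 92.
U+2E4C: 3-byte form → E2 B9 8C.
Concatenated (25 bytes): E2 86 97 EF A5 9B E5 B5 97 DB A6 F0 92 8A 95 E4 B8 BC F1 8F 96 92 E2 B9 8C.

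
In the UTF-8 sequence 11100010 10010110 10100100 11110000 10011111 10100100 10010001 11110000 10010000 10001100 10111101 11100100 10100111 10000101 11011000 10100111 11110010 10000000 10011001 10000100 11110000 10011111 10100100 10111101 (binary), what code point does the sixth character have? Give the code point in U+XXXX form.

Offset 0: leading byte 0xE2 = 11100010 → 3-byte char #1 = E2 96 A4.
Offset 3: leading byte 0xF0 = 11110000 → 4-byte char #2 = F0 9F A4 91.
Offset 7: leading byte 0xF0 = 11110000 → 4-byte char #3 = F0 90 8C BD.
Offset 11: leading byte 0xE4 = 11100100 → 3-byte char #4 = E4 A7 85.
Offset 14: leading byte 0xD8 = 11011000 → 2-byte char #5 = D8 A7.
Offset 16: leading byte 0xF2 = 11110010 → 4-byte char #6 = F2 80 99 84.
Leading byte 0xF2 = 11110010 matches 11110xxx → 4-byte sequence.
Byte 1: 0xF2 = 11110010, payload 010 (3 bits).
Byte 2: 0x80 = 10000000 (10xxxxxx ✓), payload 000000.
Byte 3: 0x99 = 10011001 (10xxxxxx ✓), payload 011001.
Byte 4: 0x84 = 10000100 (10xxxxxx ✓), payload 000100.
Concatenate: 010000000011001000100 = 0x80644 (21 bits → U+80644).

U+80644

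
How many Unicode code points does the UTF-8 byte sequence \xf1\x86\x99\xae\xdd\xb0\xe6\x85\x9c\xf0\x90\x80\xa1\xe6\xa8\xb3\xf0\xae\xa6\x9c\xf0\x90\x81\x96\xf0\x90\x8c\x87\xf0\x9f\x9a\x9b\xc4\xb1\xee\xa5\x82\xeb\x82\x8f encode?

Byte at offset 0: 0xF1 = 11110001 → 4-byte char (#1). Advance 4.
Byte at offset 4: 0xDD = 11011101 → 2-byte char (#2). Advance 2.
Byte at offset 6: 0xE6 = 11100110 → 3-byte char (#3). Advance 3.
Byte at offset 9: 0xF0 = 11110000 → 4-byte char (#4). Advance 4.
Byte at offset 13: 0xE6 = 11100110 → 3-byte char (#5). Advance 3.
Byte at offset 16: 0xF0 = 11110000 → 4-byte char (#6). Advance 4.
Byte at offset 20: 0xF0 = 11110000 → 4-byte char (#7). Advance 4.
Byte at offset 24: 0xF0 = 11110000 → 4-byte char (#8). Advance 4.
Byte at offset 28: 0xF0 = 11110000 → 4-byte char (#9). Advance 4.
Byte at offset 32: 0xC4 = 11000100 → 2-byte char (#10). Advance 2.
Byte at offset 34: 0xEE = 11101110 → 3-byte char (#11). Advance 3.
Byte at offset 37: 0xEB = 11101011 → 3-byte char (#12). Advance 3.
Reached end at offset 40 after 12 code points.

12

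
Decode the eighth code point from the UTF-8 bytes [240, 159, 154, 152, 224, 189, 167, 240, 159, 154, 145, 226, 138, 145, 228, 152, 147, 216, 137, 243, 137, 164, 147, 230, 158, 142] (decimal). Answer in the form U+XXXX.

U+678E

Offset 0: leading byte 0xF0 = 11110000 → 4-byte char #1 = F0 9F 9A 98.
Offset 4: leading byte 0xE0 = 11100000 → 3-byte char #2 = E0 BD A7.
Offset 7: leading byte 0xF0 = 11110000 → 4-byte char #3 = F0 9F 9A 91.
Offset 11: leading byte 0xE2 = 11100010 → 3-byte char #4 = E2 8A 91.
Offset 14: leading byte 0xE4 = 11100100 → 3-byte char #5 = E4 98 93.
Offset 17: leading byte 0xD8 = 11011000 → 2-byte char #6 = D8 89.
Offset 19: leading byte 0xF3 = 11110011 → 4-byte char #7 = F3 89 A4 93.
Offset 23: leading byte 0xE6 = 11100110 → 3-byte char #8 = E6 9E 8E.
Leading byte 0xE6 = 11100110 matches 1110xxxx → 3-byte sequence.
Byte 1: 0xE6 = 11100110, payload 0110 (4 bits).
Byte 2: 0x9E = 10011110 (10xxxxxx ✓), payload 011110.
Byte 3: 0x8E = 10001110 (10xxxxxx ✓), payload 001110.
Concatenate: 0110011110001110 = 0x678E (16 bits → U+678E).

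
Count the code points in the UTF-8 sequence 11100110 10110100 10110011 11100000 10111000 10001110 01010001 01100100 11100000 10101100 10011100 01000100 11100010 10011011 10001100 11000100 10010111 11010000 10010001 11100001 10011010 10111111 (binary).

10

Byte at offset 0: 0xE6 = 11100110 → 3-byte char (#1). Advance 3.
Byte at offset 3: 0xE0 = 11100000 → 3-byte char (#2). Advance 3.
Byte at offset 6: 0x51 = 01010001 → 1-byte char (#3). Advance 1.
Byte at offset 7: 0x64 = 01100100 → 1-byte char (#4). Advance 1.
Byte at offset 8: 0xE0 = 11100000 → 3-byte char (#5). Advance 3.
Byte at offset 11: 0x44 = 01000100 → 1-byte char (#6). Advance 1.
Byte at offset 12: 0xE2 = 11100010 → 3-byte char (#7). Advance 3.
Byte at offset 15: 0xC4 = 11000100 → 2-byte char (#8). Advance 2.
Byte at offset 17: 0xD0 = 11010000 → 2-byte char (#9). Advance 2.
Byte at offset 19: 0xE1 = 11100001 → 3-byte char (#10). Advance 3.
Reached end at offset 22 after 10 code points.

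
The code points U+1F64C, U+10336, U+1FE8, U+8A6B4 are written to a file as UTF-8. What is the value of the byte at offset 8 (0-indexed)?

U+1F64C → 4-byte form F0 9F 99 8C at offsets 0–3.
U+10336 → 4-byte form F0 90 8C B6 at offsets 4–7.
U+1FE8 → 3-byte form E1 BF A8 at offsets 8–10.
Offset 8 falls in char 3's range; it's byte 1 of E1 BF A8 = 0xE1.

0xE1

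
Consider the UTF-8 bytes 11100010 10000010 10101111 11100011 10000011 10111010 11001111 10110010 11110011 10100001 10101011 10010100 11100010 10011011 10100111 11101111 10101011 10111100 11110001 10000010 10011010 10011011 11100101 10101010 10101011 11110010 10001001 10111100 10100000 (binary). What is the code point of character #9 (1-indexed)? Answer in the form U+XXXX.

U+89F20

Offset 0: leading byte 0xE2 = 11100010 → 3-byte char #1 = E2 82 AF.
Offset 3: leading byte 0xE3 = 11100011 → 3-byte char #2 = E3 83 BA.
Offset 6: leading byte 0xCF = 11001111 → 2-byte char #3 = CF B2.
Offset 8: leading byte 0xF3 = 11110011 → 4-byte char #4 = F3 A1 AB 94.
Offset 12: leading byte 0xE2 = 11100010 → 3-byte char #5 = E2 9B A7.
Offset 15: leading byte 0xEF = 11101111 → 3-byte char #6 = EF AB BC.
Offset 18: leading byte 0xF1 = 11110001 → 4-byte char #7 = F1 82 9A 9B.
Offset 22: leading byte 0xE5 = 11100101 → 3-byte char #8 = E5 AA AB.
Offset 25: leading byte 0xF2 = 11110010 → 4-byte char #9 = F2 89 BC A0.
Leading byte 0xF2 = 11110010 matches 11110xxx → 4-byte sequence.
Byte 1: 0xF2 = 11110010, payload 010 (3 bits).
Byte 2: 0x89 = 10001001 (10xxxxxx ✓), payload 001001.
Byte 3: 0xBC = 10111100 (10xxxxxx ✓), payload 111100.
Byte 4: 0xA0 = 10100000 (10xxxxxx ✓), payload 100000.
Concatenate: 010001001111100100000 = 0x89F20 (21 bits → U+89F20).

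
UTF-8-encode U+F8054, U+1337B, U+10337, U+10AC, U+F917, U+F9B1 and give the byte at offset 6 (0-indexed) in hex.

0x8D

U+F8054 → 4-byte form F3 B8 81 94 at offsets 0–3.
U+1337B → 4-byte form F0 93 8D BB at offsets 4–7.
Offset 6 falls in char 2's range; it's byte 3 of F0 93 8D BB = 0x8D.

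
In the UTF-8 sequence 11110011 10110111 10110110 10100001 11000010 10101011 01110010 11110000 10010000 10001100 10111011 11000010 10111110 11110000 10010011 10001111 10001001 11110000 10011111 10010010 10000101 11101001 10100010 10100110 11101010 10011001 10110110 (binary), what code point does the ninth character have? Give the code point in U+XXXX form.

U+A676

Offset 0: leading byte 0xF3 = 11110011 → 4-byte char #1 = F3 B7 B6 A1.
Offset 4: leading byte 0xC2 = 11000010 → 2-byte char #2 = C2 AB.
Offset 6: leading byte 0x72 = 01110010 → 1-byte char #3 = 72.
Offset 7: leading byte 0xF0 = 11110000 → 4-byte char #4 = F0 90 8C BB.
Offset 11: leading byte 0xC2 = 11000010 → 2-byte char #5 = C2 BE.
Offset 13: leading byte 0xF0 = 11110000 → 4-byte char #6 = F0 93 8F 89.
Offset 17: leading byte 0xF0 = 11110000 → 4-byte char #7 = F0 9F 92 85.
Offset 21: leading byte 0xE9 = 11101001 → 3-byte char #8 = E9 A2 A6.
Offset 24: leading byte 0xEA = 11101010 → 3-byte char #9 = EA 99 B6.
Leading byte 0xEA = 11101010 matches 1110xxxx → 3-byte sequence.
Byte 1: 0xEA = 11101010, payload 1010 (4 bits).
Byte 2: 0x99 = 10011001 (10xxxxxx ✓), payload 011001.
Byte 3: 0xB6 = 10110110 (10xxxxxx ✓), payload 110110.
Concatenate: 1010011001110110 = 0xA676 (16 bits → U+A676).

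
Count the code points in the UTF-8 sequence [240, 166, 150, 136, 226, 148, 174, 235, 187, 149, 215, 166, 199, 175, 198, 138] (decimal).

Byte at offset 0: 0xF0 = 11110000 → 4-byte char (#1). Advance 4.
Byte at offset 4: 0xE2 = 11100010 → 3-byte char (#2). Advance 3.
Byte at offset 7: 0xEB = 11101011 → 3-byte char (#3). Advance 3.
Byte at offset 10: 0xD7 = 11010111 → 2-byte char (#4). Advance 2.
Byte at offset 12: 0xC7 = 11000111 → 2-byte char (#5). Advance 2.
Byte at offset 14: 0xC6 = 11000110 → 2-byte char (#6). Advance 2.
Reached end at offset 16 after 6 code points.

6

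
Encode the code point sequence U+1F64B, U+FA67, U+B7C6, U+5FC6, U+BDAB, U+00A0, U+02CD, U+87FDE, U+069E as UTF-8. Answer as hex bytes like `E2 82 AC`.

U+1F64B: 4-byte form → F0 9F 99 8B.
U+FA67: 3-byte form → EF A9 A7.
U+B7C6: 3-byte form → EB 9F 86.
U+5FC6: 3-byte form → E5 BF 86.
U+BDAB: 3-byte form → EB B6 AB.
U+00A0: 2-byte form → C2 A0.
U+02CD: 2-byte form → CB 8D.
U+87FDE: 4-byte form → F2 87 BF 9E.
U+069E: 2-byte form → DA 9E.
Concatenated (26 bytes): F0 9F 99 8B EF A9 A7 EB 9F 86 E5 BF 86 EB B6 AB C2 A0 CB 8D F2 87 BF 9E DA 9E.

F0 9F 99 8B EF A9 A7 EB 9F 86 E5 BF 86 EB B6 AB C2 A0 CB 8D F2 87 BF 9E DA 9E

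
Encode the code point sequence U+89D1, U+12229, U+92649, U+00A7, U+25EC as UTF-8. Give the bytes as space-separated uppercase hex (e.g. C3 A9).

U+89D1: 3-byte form → E8 A7 91.
U+12229: 4-byte form → F0 92 88 A9.
U+92649: 4-byte form → F2 92 99 89.
U+00A7: 2-byte form → C2 A7.
U+25EC: 3-byte form → E2 97 AC.
Concatenated (16 bytes): E8 A7 91 F0 92 88 A9 F2 92 99 89 C2 A7 E2 97 AC.

E8 A7 91 F0 92 88 A9 F2 92 99 89 C2 A7 E2 97 AC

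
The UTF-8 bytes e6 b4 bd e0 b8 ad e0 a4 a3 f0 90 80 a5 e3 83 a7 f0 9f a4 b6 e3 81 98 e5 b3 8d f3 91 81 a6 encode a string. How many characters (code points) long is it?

Byte at offset 0: 0xE6 = 11100110 → 3-byte char (#1). Advance 3.
Byte at offset 3: 0xE0 = 11100000 → 3-byte char (#2). Advance 3.
Byte at offset 6: 0xE0 = 11100000 → 3-byte char (#3). Advance 3.
Byte at offset 9: 0xF0 = 11110000 → 4-byte char (#4). Advance 4.
Byte at offset 13: 0xE3 = 11100011 → 3-byte char (#5). Advance 3.
Byte at offset 16: 0xF0 = 11110000 → 4-byte char (#6). Advance 4.
Byte at offset 20: 0xE3 = 11100011 → 3-byte char (#7). Advance 3.
Byte at offset 23: 0xE5 = 11100101 → 3-byte char (#8). Advance 3.
Byte at offset 26: 0xF3 = 11110011 → 4-byte char (#9). Advance 4.
Reached end at offset 30 after 9 code points.

9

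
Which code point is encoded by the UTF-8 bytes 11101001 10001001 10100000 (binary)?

U+9260

Leading byte 0xE9 = 11101001 matches 1110xxxx → 3-byte sequence.
Byte 1: 0xE9 = 11101001, payload 1001 (4 bits).
Byte 2: 0x89 = 10001001 (10xxxxxx ✓), payload 001001.
Byte 3: 0xA0 = 10100000 (10xxxxxx ✓), payload 100000.
Concatenate: 1001001001100000 = 0x9260 (16 bits → U+9260).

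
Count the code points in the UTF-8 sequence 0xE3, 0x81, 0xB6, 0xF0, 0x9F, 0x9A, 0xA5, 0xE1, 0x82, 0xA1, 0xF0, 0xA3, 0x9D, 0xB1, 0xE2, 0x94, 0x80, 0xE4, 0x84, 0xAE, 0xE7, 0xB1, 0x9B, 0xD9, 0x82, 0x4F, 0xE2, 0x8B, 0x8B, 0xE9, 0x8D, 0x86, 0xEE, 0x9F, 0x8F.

12

Byte at offset 0: 0xE3 = 11100011 → 3-byte char (#1). Advance 3.
Byte at offset 3: 0xF0 = 11110000 → 4-byte char (#2). Advance 4.
Byte at offset 7: 0xE1 = 11100001 → 3-byte char (#3). Advance 3.
Byte at offset 10: 0xF0 = 11110000 → 4-byte char (#4). Advance 4.
Byte at offset 14: 0xE2 = 11100010 → 3-byte char (#5). Advance 3.
Byte at offset 17: 0xE4 = 11100100 → 3-byte char (#6). Advance 3.
Byte at offset 20: 0xE7 = 11100111 → 3-byte char (#7). Advance 3.
Byte at offset 23: 0xD9 = 11011001 → 2-byte char (#8). Advance 2.
Byte at offset 25: 0x4F = 01001111 → 1-byte char (#9). Advance 1.
Byte at offset 26: 0xE2 = 11100010 → 3-byte char (#10). Advance 3.
Byte at offset 29: 0xE9 = 11101001 → 3-byte char (#11). Advance 3.
Byte at offset 32: 0xEE = 11101110 → 3-byte char (#12). Advance 3.
Reached end at offset 35 after 12 code points.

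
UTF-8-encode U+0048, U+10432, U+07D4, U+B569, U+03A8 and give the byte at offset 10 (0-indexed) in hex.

0xCE

U+0048 → 1-byte form 48 at offsets 0–0.
U+10432 → 4-byte form F0 90 90 B2 at offsets 1–4.
U+07D4 → 2-byte form DF 94 at offsets 5–6.
U+B569 → 3-byte form EB 95 A9 at offsets 7–9.
U+03A8 → 2-byte form CE A8 at offsets 10–11.
Offset 10 falls in char 5's range; it's byte 1 of CE A8 = 0xCE.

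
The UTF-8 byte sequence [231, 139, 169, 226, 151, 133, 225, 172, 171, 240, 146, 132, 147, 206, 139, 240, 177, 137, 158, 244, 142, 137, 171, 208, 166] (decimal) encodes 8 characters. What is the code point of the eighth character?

U+0426

Offset 0: leading byte 0xE7 = 11100111 → 3-byte char #1 = E7 8B A9.
Offset 3: leading byte 0xE2 = 11100010 → 3-byte char #2 = E2 97 85.
Offset 6: leading byte 0xE1 = 11100001 → 3-byte char #3 = E1 AC AB.
Offset 9: leading byte 0xF0 = 11110000 → 4-byte char #4 = F0 92 84 93.
Offset 13: leading byte 0xCE = 11001110 → 2-byte char #5 = CE 8B.
Offset 15: leading byte 0xF0 = 11110000 → 4-byte char #6 = F0 B1 89 9E.
Offset 19: leading byte 0xF4 = 11110100 → 4-byte char #7 = F4 8E 89 AB.
Offset 23: leading byte 0xD0 = 11010000 → 2-byte char #8 = D0 A6.
Leading byte 0xD0 = 11010000 matches 110xxxxx → 2-byte sequence.
Byte 1: 0xD0 = 11010000, payload 10000 (5 bits).
Byte 2: 0xA6 = 10100110 (10xxxxxx ✓), payload 100110.
Concatenate: 10000100110 = 0x426 (11 bits → U+0426).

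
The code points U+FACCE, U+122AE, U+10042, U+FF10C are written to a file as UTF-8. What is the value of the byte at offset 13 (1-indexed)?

1-indexed offset 13 is 0-indexed offset 12.
U+FACCE → 4-byte form F3 BA B3 8E at offsets 0–3.
U+122AE → 4-byte form F0 92 8A AE at offsets 4–7.
U+10042 → 4-byte form F0 90 81 82 at offsets 8–11.
U+FF10C → 4-byte form F3 BF 84 8C at offsets 12–15.
Offset 12 falls in char 4's range; it's byte 1 of F3 BF 84 8C = 0xF3.

0xF3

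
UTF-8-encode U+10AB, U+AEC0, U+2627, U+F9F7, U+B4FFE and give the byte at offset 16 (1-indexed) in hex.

1-indexed offset 16 is 0-indexed offset 15.
U+10AB → 3-byte form E1 82 AB at offsets 0–2.
U+AEC0 → 3-byte form EA BB 80 at offsets 3–5.
U+2627 → 3-byte form E2 98 A7 at offsets 6–8.
U+F9F7 → 3-byte form EF A7 B7 at offsets 9–11.
U+B4FFE → 4-byte form F2 B4 BF BE at offsets 12–15.
Offset 15 falls in char 5's range; it's byte 4 of F2 B4 BF BE = 0xBE.

0xBE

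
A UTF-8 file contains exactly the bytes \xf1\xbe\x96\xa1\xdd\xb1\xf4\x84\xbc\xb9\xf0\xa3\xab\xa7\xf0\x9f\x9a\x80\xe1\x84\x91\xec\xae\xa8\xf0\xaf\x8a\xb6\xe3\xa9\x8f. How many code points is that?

Byte at offset 0: 0xF1 = 11110001 → 4-byte char (#1). Advance 4.
Byte at offset 4: 0xDD = 11011101 → 2-byte char (#2). Advance 2.
Byte at offset 6: 0xF4 = 11110100 → 4-byte char (#3). Advance 4.
Byte at offset 10: 0xF0 = 11110000 → 4-byte char (#4). Advance 4.
Byte at offset 14: 0xF0 = 11110000 → 4-byte char (#5). Advance 4.
Byte at offset 18: 0xE1 = 11100001 → 3-byte char (#6). Advance 3.
Byte at offset 21: 0xEC = 11101100 → 3-byte char (#7). Advance 3.
Byte at offset 24: 0xF0 = 11110000 → 4-byte char (#8). Advance 4.
Byte at offset 28: 0xE3 = 11100011 → 3-byte char (#9). Advance 3.
Reached end at offset 31 after 9 code points.

9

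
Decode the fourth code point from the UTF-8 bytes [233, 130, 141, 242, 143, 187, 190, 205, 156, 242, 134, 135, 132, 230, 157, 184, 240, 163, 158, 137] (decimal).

Offset 0: leading byte 0xE9 = 11101001 → 3-byte char #1 = E9 82 8D.
Offset 3: leading byte 0xF2 = 11110010 → 4-byte char #2 = F2 8F BB BE.
Offset 7: leading byte 0xCD = 11001101 → 2-byte char #3 = CD 9C.
Offset 9: leading byte 0xF2 = 11110010 → 4-byte char #4 = F2 86 87 84.
Leading byte 0xF2 = 11110010 matches 11110xxx → 4-byte sequence.
Byte 1: 0xF2 = 11110010, payload 010 (3 bits).
Byte 2: 0x86 = 10000110 (10xxxxxx ✓), payload 000110.
Byte 3: 0x87 = 10000111 (10xxxxxx ✓), payload 000111.
Byte 4: 0x84 = 10000100 (10xxxxxx ✓), payload 000100.
Concatenate: 010000110000111000100 = 0x861C4 (21 bits → U+861C4).

U+861C4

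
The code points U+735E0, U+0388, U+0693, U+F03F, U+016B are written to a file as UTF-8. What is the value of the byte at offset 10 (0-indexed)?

0xBF

U+735E0 → 4-byte form F1 B3 97 A0 at offsets 0–3.
U+0388 → 2-byte form CE 88 at offsets 4–5.
U+0693 → 2-byte form DA 93 at offsets 6–7.
U+F03F → 3-byte form EF 80 BF at offsets 8–10.
Offset 10 falls in char 4's range; it's byte 3 of EF 80 BF = 0xBF.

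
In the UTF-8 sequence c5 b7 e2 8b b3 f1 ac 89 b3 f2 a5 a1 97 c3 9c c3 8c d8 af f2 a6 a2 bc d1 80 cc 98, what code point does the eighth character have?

Offset 0: leading byte 0xC5 = 11000101 → 2-byte char #1 = C5 B7.
Offset 2: leading byte 0xE2 = 11100010 → 3-byte char #2 = E2 8B B3.
Offset 5: leading byte 0xF1 = 11110001 → 4-byte char #3 = F1 AC 89 B3.
Offset 9: leading byte 0xF2 = 11110010 → 4-byte char #4 = F2 A5 A1 97.
Offset 13: leading byte 0xC3 = 11000011 → 2-byte char #5 = C3 9C.
Offset 15: leading byte 0xC3 = 11000011 → 2-byte char #6 = C3 8C.
Offset 17: leading byte 0xD8 = 11011000 → 2-byte char #7 = D8 AF.
Offset 19: leading byte 0xF2 = 11110010 → 4-byte char #8 = F2 A6 A2 BC.
Leading byte 0xF2 = 11110010 matches 11110xxx → 4-byte sequence.
Byte 1: 0xF2 = 11110010, payload 010 (3 bits).
Byte 2: 0xA6 = 10100110 (10xxxxxx ✓), payload 100110.
Byte 3: 0xA2 = 10100010 (10xxxxxx ✓), payload 100010.
Byte 4: 0xBC = 10111100 (10xxxxxx ✓), payload 111100.
Concatenate: 010100110100010111100 = 0xA68BC (21 bits → U+A68BC).

U+A68BC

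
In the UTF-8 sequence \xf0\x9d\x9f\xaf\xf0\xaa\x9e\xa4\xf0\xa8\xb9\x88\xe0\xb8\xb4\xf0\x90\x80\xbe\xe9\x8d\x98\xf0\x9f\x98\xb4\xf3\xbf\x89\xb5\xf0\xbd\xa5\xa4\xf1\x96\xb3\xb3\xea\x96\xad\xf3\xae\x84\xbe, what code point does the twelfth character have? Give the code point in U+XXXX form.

Offset 0: leading byte 0xF0 = 11110000 → 4-byte char #1 = F0 9D 9F AF.
Offset 4: leading byte 0xF0 = 11110000 → 4-byte char #2 = F0 AA 9E A4.
Offset 8: leading byte 0xF0 = 11110000 → 4-byte char #3 = F0 A8 B9 88.
Offset 12: leading byte 0xE0 = 11100000 → 3-byte char #4 = E0 B8 B4.
Offset 15: leading byte 0xF0 = 11110000 → 4-byte char #5 = F0 90 80 BE.
Offset 19: leading byte 0xE9 = 11101001 → 3-byte char #6 = E9 8D 98.
Offset 22: leading byte 0xF0 = 11110000 → 4-byte char #7 = F0 9F 98 B4.
Offset 26: leading byte 0xF3 = 11110011 → 4-byte char #8 = F3 BF 89 B5.
Offset 30: leading byte 0xF0 = 11110000 → 4-byte char #9 = F0 BD A5 A4.
Offset 34: leading byte 0xF1 = 11110001 → 4-byte char #10 = F1 96 B3 B3.
Offset 38: leading byte 0xEA = 11101010 → 3-byte char #11 = EA 96 AD.
Offset 41: leading byte 0xF3 = 11110011 → 4-byte char #12 = F3 AE 84 BE.
Leading byte 0xF3 = 11110011 matches 11110xxx → 4-byte sequence.
Byte 1: 0xF3 = 11110011, payload 011 (3 bits).
Byte 2: 0xAE = 10101110 (10xxxxxx ✓), payload 101110.
Byte 3: 0x84 = 10000100 (10xxxxxx ✓), payload 000100.
Byte 4: 0xBE = 10111110 (10xxxxxx ✓), payload 111110.
Concatenate: 011101110000100111110 = 0xEE13E (21 bits → U+EE13E).

U+EE13E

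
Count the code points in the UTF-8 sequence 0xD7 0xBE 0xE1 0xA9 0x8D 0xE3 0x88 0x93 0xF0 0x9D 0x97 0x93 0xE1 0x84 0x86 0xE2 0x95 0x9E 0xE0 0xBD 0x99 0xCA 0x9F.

8

Byte at offset 0: 0xD7 = 11010111 → 2-byte char (#1). Advance 2.
Byte at offset 2: 0xE1 = 11100001 → 3-byte char (#2). Advance 3.
Byte at offset 5: 0xE3 = 11100011 → 3-byte char (#3). Advance 3.
Byte at offset 8: 0xF0 = 11110000 → 4-byte char (#4). Advance 4.
Byte at offset 12: 0xE1 = 11100001 → 3-byte char (#5). Advance 3.
Byte at offset 15: 0xE2 = 11100010 → 3-byte char (#6). Advance 3.
Byte at offset 18: 0xE0 = 11100000 → 3-byte char (#7). Advance 3.
Byte at offset 21: 0xCA = 11001010 → 2-byte char (#8). Advance 2.
Reached end at offset 23 after 8 code points.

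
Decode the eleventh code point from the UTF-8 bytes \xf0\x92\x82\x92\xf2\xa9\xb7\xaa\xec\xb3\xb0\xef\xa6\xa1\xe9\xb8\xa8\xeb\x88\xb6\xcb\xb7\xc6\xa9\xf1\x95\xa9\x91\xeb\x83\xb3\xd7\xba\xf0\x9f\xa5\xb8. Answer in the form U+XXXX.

U+05FA

Offset 0: leading byte 0xF0 = 11110000 → 4-byte char #1 = F0 92 82 92.
Offset 4: leading byte 0xF2 = 11110010 → 4-byte char #2 = F2 A9 B7 AA.
Offset 8: leading byte 0xEC = 11101100 → 3-byte char #3 = EC B3 B0.
Offset 11: leading byte 0xEF = 11101111 → 3-byte char #4 = EF A6 A1.
Offset 14: leading byte 0xE9 = 11101001 → 3-byte char #5 = E9 B8 A8.
Offset 17: leading byte 0xEB = 11101011 → 3-byte char #6 = EB 88 B6.
Offset 20: leading byte 0xCB = 11001011 → 2-byte char #7 = CB B7.
Offset 22: leading byte 0xC6 = 11000110 → 2-byte char #8 = C6 A9.
Offset 24: leading byte 0xF1 = 11110001 → 4-byte char #9 = F1 95 A9 91.
Offset 28: leading byte 0xEB = 11101011 → 3-byte char #10 = EB 83 B3.
Offset 31: leading byte 0xD7 = 11010111 → 2-byte char #11 = D7 BA.
Leading byte 0xD7 = 11010111 matches 110xxxxx → 2-byte sequence.
Byte 1: 0xD7 = 11010111, payload 10111 (5 bits).
Byte 2: 0xBA = 10111010 (10xxxxxx ✓), payload 111010.
Concatenate: 10111111010 = 0x5FA (11 bits → U+05FA).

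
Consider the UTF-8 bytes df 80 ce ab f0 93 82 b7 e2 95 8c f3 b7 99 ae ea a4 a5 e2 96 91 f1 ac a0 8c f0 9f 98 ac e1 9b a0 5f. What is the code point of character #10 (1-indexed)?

U+16E0

Offset 0: leading byte 0xDF = 11011111 → 2-byte char #1 = DF 80.
Offset 2: leading byte 0xCE = 11001110 → 2-byte char #2 = CE AB.
Offset 4: leading byte 0xF0 = 11110000 → 4-byte char #3 = F0 93 82 B7.
Offset 8: leading byte 0xE2 = 11100010 → 3-byte char #4 = E2 95 8C.
Offset 11: leading byte 0xF3 = 11110011 → 4-byte char #5 = F3 B7 99 AE.
Offset 15: leading byte 0xEA = 11101010 → 3-byte char #6 = EA A4 A5.
Offset 18: leading byte 0xE2 = 11100010 → 3-byte char #7 = E2 96 91.
Offset 21: leading byte 0xF1 = 11110001 → 4-byte char #8 = F1 AC A0 8C.
Offset 25: leading byte 0xF0 = 11110000 → 4-byte char #9 = F0 9F 98 AC.
Offset 29: leading byte 0xE1 = 11100001 → 3-byte char #10 = E1 9B A0.
Leading byte 0xE1 = 11100001 matches 1110xxxx → 3-byte sequence.
Byte 1: 0xE1 = 11100001, payload 0001 (4 bits).
Byte 2: 0x9B = 10011011 (10xxxxxx ✓), payload 011011.
Byte 3: 0xA0 = 10100000 (10xxxxxx ✓), payload 100000.
Concatenate: 0001011011100000 = 0x16E0 (16 bits → U+16E0).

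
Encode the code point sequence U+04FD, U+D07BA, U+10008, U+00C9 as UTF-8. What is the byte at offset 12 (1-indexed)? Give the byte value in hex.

0x89

1-indexed offset 12 is 0-indexed offset 11.
U+04FD → 2-byte form D3 BD at offsets 0–1.
U+D07BA → 4-byte form F3 90 9E BA at offsets 2–5.
U+10008 → 4-byte form F0 90 80 88 at offsets 6–9.
U+00C9 → 2-byte form C3 89 at offsets 10–11.
Offset 11 falls in char 4's range; it's byte 2 of C3 89 = 0x89.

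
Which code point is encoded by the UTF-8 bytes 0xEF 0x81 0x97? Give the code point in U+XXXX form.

U+F057

Leading byte 0xEF = 11101111 matches 1110xxxx → 3-byte sequence.
Byte 1: 0xEF = 11101111, payload 1111 (4 bits).
Byte 2: 0x81 = 10000001 (10xxxxxx ✓), payload 000001.
Byte 3: 0x97 = 10010111 (10xxxxxx ✓), payload 010111.
Concatenate: 1111000001010111 = 0xF057 (16 bits → U+F057).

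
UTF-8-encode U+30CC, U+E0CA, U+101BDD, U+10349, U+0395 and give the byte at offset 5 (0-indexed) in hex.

U+30CC → 3-byte form E3 83 8C at offsets 0–2.
U+E0CA → 3-byte form EE 83 8A at offsets 3–5.
Offset 5 falls in char 2's range; it's byte 3 of EE 83 8A = 0x8A.

0x8A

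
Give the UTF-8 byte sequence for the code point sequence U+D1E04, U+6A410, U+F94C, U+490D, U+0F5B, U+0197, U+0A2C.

U+D1E04: 4-byte form → F3 91 B8 84.
U+6A410: 4-byte form → F1 AA 90 90.
U+F94C: 3-byte form → EF A5 8C.
U+490D: 3-byte form → E4 A4 8D.
U+0F5B: 3-byte form → E0 BD 9B.
U+0197: 2-byte form → C6 97.
U+0A2C: 3-byte form → E0 A8 AC.
Concatenated (22 bytes): F3 91 B8 84 F1 AA 90 90 EF A5 8C E4 A4 8D E0 BD 9B C6 97 E0 A8 AC.

F3 91 B8 84 F1 AA 90 90 EF A5 8C E4 A4 8D E0 BD 9B C6 97 E0 A8 AC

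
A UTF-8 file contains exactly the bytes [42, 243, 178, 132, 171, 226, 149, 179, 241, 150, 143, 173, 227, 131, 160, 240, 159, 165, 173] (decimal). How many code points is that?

Byte at offset 0: 0x2A = 00101010 → 1-byte char (#1). Advance 1.
Byte at offset 1: 0xF3 = 11110011 → 4-byte char (#2). Advance 4.
Byte at offset 5: 0xE2 = 11100010 → 3-byte char (#3). Advance 3.
Byte at offset 8: 0xF1 = 11110001 → 4-byte char (#4). Advance 4.
Byte at offset 12: 0xE3 = 11100011 → 3-byte char (#5). Advance 3.
Byte at offset 15: 0xF0 = 11110000 → 4-byte char (#6). Advance 4.
Reached end at offset 19 after 6 code points.

6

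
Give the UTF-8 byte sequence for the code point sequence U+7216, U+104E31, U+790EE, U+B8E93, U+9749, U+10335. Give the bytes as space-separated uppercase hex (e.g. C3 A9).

U+7216: 3-byte form → E7 88 96.
U+104E31: 4-byte form → F4 84 B8 B1.
U+790EE: 4-byte form → F1 B9 83 AE.
U+B8E93: 4-byte form → F2 B8 BA 93.
U+9749: 3-byte form → E9 9D 89.
U+10335: 4-byte form → F0 90 8C B5.
Concatenated (22 bytes): E7 88 96 F4 84 B8 B1 F1 B9 83 AE F2 B8 BA 93 E9 9D 89 F0 90 8C B5.

E7 88 96 F4 84 B8 B1 F1 B9 83 AE F2 B8 BA 93 E9 9D 89 F0 90 8C B5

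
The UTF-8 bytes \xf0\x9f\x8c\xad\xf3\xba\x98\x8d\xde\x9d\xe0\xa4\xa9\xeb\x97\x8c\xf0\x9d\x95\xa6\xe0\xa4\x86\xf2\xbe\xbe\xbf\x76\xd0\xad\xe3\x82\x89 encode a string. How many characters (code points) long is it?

Byte at offset 0: 0xF0 = 11110000 → 4-byte char (#1). Advance 4.
Byte at offset 4: 0xF3 = 11110011 → 4-byte char (#2). Advance 4.
Byte at offset 8: 0xDE = 11011110 → 2-byte char (#3). Advance 2.
Byte at offset 10: 0xE0 = 11100000 → 3-byte char (#4). Advance 3.
Byte at offset 13: 0xEB = 11101011 → 3-byte char (#5). Advance 3.
Byte at offset 16: 0xF0 = 11110000 → 4-byte char (#6). Advance 4.
Byte at offset 20: 0xE0 = 11100000 → 3-byte char (#7). Advance 3.
Byte at offset 23: 0xF2 = 11110010 → 4-byte char (#8). Advance 4.
Byte at offset 27: 0x76 = 01110110 → 1-byte char (#9). Advance 1.
Byte at offset 28: 0xD0 = 11010000 → 2-byte char (#10). Advance 2.
Byte at offset 30: 0xE3 = 11100011 → 3-byte char (#11). Advance 3.
Reached end at offset 33 after 11 code points.

11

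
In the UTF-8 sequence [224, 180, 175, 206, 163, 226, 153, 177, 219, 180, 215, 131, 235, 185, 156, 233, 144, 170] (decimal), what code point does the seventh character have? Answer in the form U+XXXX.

U+942A

Offset 0: leading byte 0xE0 = 11100000 → 3-byte char #1 = E0 B4 AF.
Offset 3: leading byte 0xCE = 11001110 → 2-byte char #2 = CE A3.
Offset 5: leading byte 0xE2 = 11100010 → 3-byte char #3 = E2 99 B1.
Offset 8: leading byte 0xDB = 11011011 → 2-byte char #4 = DB B4.
Offset 10: leading byte 0xD7 = 11010111 → 2-byte char #5 = D7 83.
Offset 12: leading byte 0xEB = 11101011 → 3-byte char #6 = EB B9 9C.
Offset 15: leading byte 0xE9 = 11101001 → 3-byte char #7 = E9 90 AA.
Leading byte 0xE9 = 11101001 matches 1110xxxx → 3-byte sequence.
Byte 1: 0xE9 = 11101001, payload 1001 (4 bits).
Byte 2: 0x90 = 10010000 (10xxxxxx ✓), payload 010000.
Byte 3: 0xAA = 10101010 (10xxxxxx ✓), payload 101010.
Concatenate: 1001010000101010 = 0x942A (16 bits → U+942A).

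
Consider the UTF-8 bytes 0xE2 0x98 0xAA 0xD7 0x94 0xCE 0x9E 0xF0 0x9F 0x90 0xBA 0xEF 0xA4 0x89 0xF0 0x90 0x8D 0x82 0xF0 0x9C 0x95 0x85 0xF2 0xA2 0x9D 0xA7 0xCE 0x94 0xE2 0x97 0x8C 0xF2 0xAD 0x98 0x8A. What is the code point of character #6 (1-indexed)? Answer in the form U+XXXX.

U+10342

Offset 0: leading byte 0xE2 = 11100010 → 3-byte char #1 = E2 98 AA.
Offset 3: leading byte 0xD7 = 11010111 → 2-byte char #2 = D7 94.
Offset 5: leading byte 0xCE = 11001110 → 2-byte char #3 = CE 9E.
Offset 7: leading byte 0xF0 = 11110000 → 4-byte char #4 = F0 9F 90 BA.
Offset 11: leading byte 0xEF = 11101111 → 3-byte char #5 = EF A4 89.
Offset 14: leading byte 0xF0 = 11110000 → 4-byte char #6 = F0 90 8D 82.
Leading byte 0xF0 = 11110000 matches 11110xxx → 4-byte sequence.
Byte 1: 0xF0 = 11110000, payload 000 (3 bits).
Byte 2: 0x90 = 10010000 (10xxxxxx ✓), payload 010000.
Byte 3: 0x8D = 10001101 (10xxxxxx ✓), payload 001101.
Byte 4: 0x82 = 10000010 (10xxxxxx ✓), payload 000010.
Concatenate: 000010000001101000010 = 0x10342 (21 bits → U+10342).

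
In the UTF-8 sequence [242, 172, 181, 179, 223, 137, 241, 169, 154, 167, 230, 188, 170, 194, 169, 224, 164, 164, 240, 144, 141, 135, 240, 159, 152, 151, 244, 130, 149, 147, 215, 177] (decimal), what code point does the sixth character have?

U+0924

Offset 0: leading byte 0xF2 = 11110010 → 4-byte char #1 = F2 AC B5 B3.
Offset 4: leading byte 0xDF = 11011111 → 2-byte char #2 = DF 89.
Offset 6: leading byte 0xF1 = 11110001 → 4-byte char #3 = F1 A9 9A A7.
Offset 10: leading byte 0xE6 = 11100110 → 3-byte char #4 = E6 BC AA.
Offset 13: leading byte 0xC2 = 11000010 → 2-byte char #5 = C2 A9.
Offset 15: leading byte 0xE0 = 11100000 → 3-byte char #6 = E0 A4 A4.
Leading byte 0xE0 = 11100000 matches 1110xxxx → 3-byte sequence.
Byte 1: 0xE0 = 11100000, payload 0000 (4 bits).
Byte 2: 0xA4 = 10100100 (10xxxxxx ✓), payload 100100.
Byte 3: 0xA4 = 10100100 (10xxxxxx ✓), payload 100100.
Concatenate: 0000100100100100 = 0x924 (16 bits → U+0924).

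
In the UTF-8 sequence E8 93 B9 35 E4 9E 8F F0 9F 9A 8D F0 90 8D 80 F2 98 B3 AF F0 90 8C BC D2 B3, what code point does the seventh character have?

U+1033C

Offset 0: leading byte 0xE8 = 11101000 → 3-byte char #1 = E8 93 B9.
Offset 3: leading byte 0x35 = 00110101 → 1-byte char #2 = 35.
Offset 4: leading byte 0xE4 = 11100100 → 3-byte char #3 = E4 9E 8F.
Offset 7: leading byte 0xF0 = 11110000 → 4-byte char #4 = F0 9F 9A 8D.
Offset 11: leading byte 0xF0 = 11110000 → 4-byte char #5 = F0 90 8D 80.
Offset 15: leading byte 0xF2 = 11110010 → 4-byte char #6 = F2 98 B3 AF.
Offset 19: leading byte 0xF0 = 11110000 → 4-byte char #7 = F0 90 8C BC.
Leading byte 0xF0 = 11110000 matches 11110xxx → 4-byte sequence.
Byte 1: 0xF0 = 11110000, payload 000 (3 bits).
Byte 2: 0x90 = 10010000 (10xxxxxx ✓), payload 010000.
Byte 3: 0x8C = 10001100 (10xxxxxx ✓), payload 001100.
Byte 4: 0xBC = 10111100 (10xxxxxx ✓), payload 111100.
Concatenate: 000010000001100111100 = 0x1033C (21 bits → U+1033C).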